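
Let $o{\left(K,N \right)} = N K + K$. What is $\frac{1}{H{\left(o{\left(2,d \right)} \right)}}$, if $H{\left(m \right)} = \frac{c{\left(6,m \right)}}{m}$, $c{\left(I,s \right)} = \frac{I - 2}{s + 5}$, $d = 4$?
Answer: $\frac{75}{2} \approx 37.5$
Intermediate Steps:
$c{\left(I,s \right)} = \frac{-2 + I}{5 + s}$
$o{\left(K,N \right)} = K + K N$ ($o{\left(K,N \right)} = K N + K = K + K N$)
$H{\left(m \right)} = \frac{4}{m \left(5 + m\right)}$ ($H{\left(m \right)} = \frac{\frac{1}{5 + m} \left(-2 + 6\right)}{m} = \frac{\frac{1}{5 + m} 4}{m} = \frac{4 \frac{1}{5 + m}}{m} = \frac{4}{m \left(5 + m\right)}$)
$\frac{1}{H{\left(o{\left(2,d \right)} \right)}} = \frac{1}{4 \frac{1}{2 \left(1 + 4\right)} \frac{1}{5 + 2 \left(1 + 4\right)}} = \frac{1}{4 \frac{1}{2 \cdot 5} \frac{1}{5 + 2 \cdot 5}} = \frac{1}{4 \cdot \frac{1}{10} \frac{1}{5 + 10}} = \frac{1}{4 \cdot \frac{1}{10} \cdot \frac{1}{15}} = \frac{1}{\frac{2}{75}} = \frac{75}{2}$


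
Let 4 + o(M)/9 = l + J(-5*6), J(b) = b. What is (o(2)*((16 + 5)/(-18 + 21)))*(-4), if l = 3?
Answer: 7812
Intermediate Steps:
o(M) = -279 (o(M) = -36 + 9*(3 - 5*6) = -36 + 9*(3 - 30) = -36 + 9*(-27) = -36 - 243 = -279)
(o(2)*((16 + 5)/(-18 + 21)))*(-4) = -279*(16 + 5)/(-18 + 21)*(-4) = -5859/3*(-4) = -279*7*(-4) = -1953*(-4) = 7812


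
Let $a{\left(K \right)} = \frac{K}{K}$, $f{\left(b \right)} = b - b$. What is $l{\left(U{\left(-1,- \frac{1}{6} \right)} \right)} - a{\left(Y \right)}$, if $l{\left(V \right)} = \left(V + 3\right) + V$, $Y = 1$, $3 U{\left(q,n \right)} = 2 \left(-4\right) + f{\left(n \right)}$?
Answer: $- \frac{10}{3} \approx -3.3333$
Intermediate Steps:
$f{\left(b \right)} = 0$
$U{\left(q,n \right)} = - \frac{8}{3}$ ($U{\left(q,n \right)} = \frac{2 \left(-4\right) + 0}{3} = \frac{-8 + 0}{3} = \frac{1}{3} \left(-8\right) = - \frac{8}{3}$)
$l{\left(V \right)} = 3 + 2 V$ ($l{\left(V \right)} = \left(3 + V\right) + V = 3 + 2 V$)
$a{\left(K \right)} = 1$
$l{\left(U{\left(-1,- \frac{1}{6} \right)} \right)} - a{\left(Y \right)} = \left(3 + 2 \left(- \frac{8}{3}\right)\right) - 1 = \left(3 - \frac{16}{3}\right) - 1 = - \frac{7}{3} - 1 = - \frac{10}{3}$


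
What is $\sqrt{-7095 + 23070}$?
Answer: $15 \sqrt{71} \approx 126.39$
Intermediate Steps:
$\sqrt{-7095 + 23070} = \sqrt{15975} = 15 \sqrt{71}$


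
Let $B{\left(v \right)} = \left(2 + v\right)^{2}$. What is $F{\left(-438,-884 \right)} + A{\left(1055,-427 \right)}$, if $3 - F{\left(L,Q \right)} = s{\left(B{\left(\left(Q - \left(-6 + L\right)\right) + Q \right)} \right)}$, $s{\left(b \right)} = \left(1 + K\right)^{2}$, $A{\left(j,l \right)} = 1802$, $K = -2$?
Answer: $1804$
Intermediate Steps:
$s{\left(b \right)} = 1$ ($s{\left(b \right)} = \left(1 - 2\right)^{2} = \left(-1\right)^{2} = 1$)
$F{\left(L,Q \right)} = 2$ ($F{\left(L,Q \right)} = 3 - 1 = 2$)
$F{\left(-438,-884 \right)} + A{\left(1055,-427 \right)} = 2 + 1802 = 1804$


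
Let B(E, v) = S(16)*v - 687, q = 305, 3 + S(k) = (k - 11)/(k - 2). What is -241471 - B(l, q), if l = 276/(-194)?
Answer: -3359691/14 ≈ -2.3998e+5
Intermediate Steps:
l = -138/97 (l = 276*(-1/194) = -138/97 ≈ -1.4227)
S(k) = -3 + (-11 + k)/(-2 + k) (S(k) = -3 + (k - 11)/(k - 2) = -3 + (-11 + k)/(-2 + k))
B(E, v) = -687 - 37*v/14 (B(E, v) = ((-5 - 2*16)/(-2 + 16))*v - 687 = ((-5 - 32)/14)*v - 687 = ((1/14)*(-37))*v - 687 = -37*v/14 - 687 = -687 - 37*v/14)
-241471 - B(l, q) = -241471 - (-687 - 37/14*305) = -241471 - (-687 - 11285/14) = -241471 - 1*(-20903/14) = -241471 + 20903/14 = -3359691/14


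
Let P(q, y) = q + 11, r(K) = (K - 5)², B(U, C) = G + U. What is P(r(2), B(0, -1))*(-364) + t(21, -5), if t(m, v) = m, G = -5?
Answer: -7259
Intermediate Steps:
B(U, C) = -5 + U
r(K) = (-5 + K)²
P(q, y) = 11 + q
P(r(2), B(0, -1))*(-364) + t(21, -5) = (11 + (-5 + 2)²)*(-364) + 21 = (11 + (-3)²)*(-364) + 21 = (11 + 9)*(-364) + 21 = 20*(-364) + 21 = -7280 + 21 = -7259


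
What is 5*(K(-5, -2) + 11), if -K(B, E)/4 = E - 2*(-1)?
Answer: 55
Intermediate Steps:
K(B, E) = -8 - 4*E (K(B, E) = -4*(E - 2*(-1)) = -4*(E + 2) = -4*(2 + E) = -8 - 4*E)
5*(K(-5, -2) + 11) = 5*((-8 - 4*(-2)) + 11) = 5*((-8 + 8) + 11) = 5*(0 + 11) = 5*11 = 55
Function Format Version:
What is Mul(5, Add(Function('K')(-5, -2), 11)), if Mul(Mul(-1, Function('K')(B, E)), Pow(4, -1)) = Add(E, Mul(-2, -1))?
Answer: 55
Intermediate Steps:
Function('K')(B, E) = Add(-8, Mul(-4, E)) (Function('K')(B, E) = Mul(-4, Add(E, Mul(-2, -1))) = Mul(-4, Add(E, 2)) = Mul(-4, Add(2, E)) = Add(-8, Mul(-4, E)))
Mul(5, Add(Function('K')(-5, -2), 11)) = Mul(5, Add(Add(-8, Mul(-4, -2)), 11)) = Mul(5, Add(Add(-8, 8), 11)) = Mul(5, Add(0, 11)) = Mul(5, 11) = 55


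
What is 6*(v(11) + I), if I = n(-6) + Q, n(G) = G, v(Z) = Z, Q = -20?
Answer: -90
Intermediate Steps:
I = -26 (I = -6 - 20 = -26)
6*(v(11) + I) = 6*(11 - 26) = 6*(-15) = -90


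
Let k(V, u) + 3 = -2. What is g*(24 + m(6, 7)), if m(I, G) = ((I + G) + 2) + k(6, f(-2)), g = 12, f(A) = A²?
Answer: 408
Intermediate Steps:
k(V, u) = -5 (k(V, u) = -3 - 2 = -5)
m(I, G) = -3 + G + I (m(I, G) = ((I + G) + 2) - 5 = ((G + I) + 2) - 5 = (2 + G + I) - 5 = -3 + G + I)
g*(24 + m(6, 7)) = 12*(24 + (-3 + 7 + 6)) = 12*(24 + 10) = 12*34 = 408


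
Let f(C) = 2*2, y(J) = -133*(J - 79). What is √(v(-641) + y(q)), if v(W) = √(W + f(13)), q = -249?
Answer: √(43624 + 7*I*√13) ≈ 208.86 + 0.0604*I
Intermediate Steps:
y(J) = 10507 - 133*J (y(J) = -133*(-79 + J) = 10507 - 133*J)
f(C) = 4
v(W) = √(4 + W) (v(W) = √(W + 4) = √(4 + W))
√(v(-641) + y(q)) = √(√(4 - 641) + (10507 - 133*(-249))) = √(√(-637) + (10507 + 33117)) = √(7*I*√13 + 43624) = √(43624 + 7*I*√13)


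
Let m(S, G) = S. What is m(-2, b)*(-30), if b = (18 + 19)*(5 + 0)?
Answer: 60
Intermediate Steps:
b = 185 (b = 37*5 = 185)
m(-2, b)*(-30) = -2*(-30) = 60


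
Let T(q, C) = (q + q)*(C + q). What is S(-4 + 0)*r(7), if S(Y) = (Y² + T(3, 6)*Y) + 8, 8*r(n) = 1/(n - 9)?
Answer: 12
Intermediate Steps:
T(q, C) = 2*q*(C + q) (T(q, C) = (2*q)*(C + q) = 2*q*(C + q))
r(n) = 1/(8*(-9 + n)) (r(n) = 1/(8*(n - 9)) = 1/(8*(-9 + n)))
S(Y) = 8 + Y² + 54*Y (S(Y) = (Y² + (2*3*(6 + 3))*Y) + 8 = (Y² + (2*3*9)*Y) + 8 = (Y² + 54*Y) + 8 = 8 + Y² + 54*Y)
S(-4 + 0)*r(7) = (8 + (-4 + 0)² + 54*(-4 + 0))*(1/(8*(-9 + 7))) = (8 + (-4)² + 54*(-4))*((⅛)/(-2)) = (8 + 16 - 216)*((⅛)*(-½)) = -192*(-1/16) = 12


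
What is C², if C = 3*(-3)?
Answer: 81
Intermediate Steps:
C = -9
C² = (-9)² = 81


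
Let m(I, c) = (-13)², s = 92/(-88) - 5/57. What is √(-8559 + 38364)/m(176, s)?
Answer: √29805/169 ≈ 1.0215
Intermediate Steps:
s = -1421/1254 (s = 92*(-1/88) - 5*1/57 = -23/22 - 5/57 = -1421/1254 ≈ -1.1332)
m(I, c) = 169
√(-8559 + 38364)/m(176, s) = √(-8559 + 38364)/169 = √29805*(1/169) = √29805/169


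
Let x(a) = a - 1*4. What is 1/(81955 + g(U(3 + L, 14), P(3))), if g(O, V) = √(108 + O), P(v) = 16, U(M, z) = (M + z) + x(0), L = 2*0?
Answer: 1/81966 ≈ 1.2200e-5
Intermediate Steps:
x(a) = -4 + a (x(a) = a - 4 = -4 + a)
L = 0
U(M, z) = -4 + M + z (U(M, z) = (M + z) + (-4 + 0) = (M + z) - 4 = -4 + M + z)
1/(81955 + g(U(3 + L, 14), P(3))) = 1/(81955 + √(108 + (-4 + (3 + 0) + 14))) = 1/(81955 + √(108 + (-4 + 3 + 14))) = 1/(81955 + √(108 + 13)) = 1/(81955 + √121) = 1/(81955 + 11) = 1/81966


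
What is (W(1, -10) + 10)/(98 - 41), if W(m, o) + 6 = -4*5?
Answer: -16/57 ≈ -0.28070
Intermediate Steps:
W(m, o) = -26 (W(m, o) = -6 - 4*5 = -6 - 20 = -26)
(W(1, -10) + 10)/(98 - 41) = (-26 + 10)/(98 - 41) = -16/57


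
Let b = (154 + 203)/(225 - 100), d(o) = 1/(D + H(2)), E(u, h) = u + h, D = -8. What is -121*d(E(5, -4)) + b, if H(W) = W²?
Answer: 16553/500 ≈ 33.106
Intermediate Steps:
E(u, h) = h + u
d(o) = -¼ (d(o) = 1/(-8 + 2²) = 1/(-8 + 4) = 1/(-4) = -¼)
b = 357/125 ≈ 2.8560
-121*d(E(5, -4)) + b = -121*(-¼) + 357/125 = 121/4 + 357/125 = 16553/500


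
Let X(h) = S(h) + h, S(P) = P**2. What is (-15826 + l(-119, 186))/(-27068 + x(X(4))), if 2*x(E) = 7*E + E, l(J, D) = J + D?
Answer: 5253/8996 ≈ 0.58393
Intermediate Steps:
l(J, D) = D + J
X(h) = h + h**2 (X(h) = h**2 + h = h + h**2)
x(E) = 4*E (x(E) = (7*E + E)/2 = (8*E)/2 = 4*E)
(-15826 + l(-119, 186))/(-27068 + x(X(4))) = (-15826 + (186 - 119))/(-27068 + 4*(4*(1 + 4))) = (-15826 + 67)/(-27068 + 4*(4*5)) = -15759/(-27068 + 4*20) = -15759/(-27068 + 80) = -15759/(-26988) = -15759*(-1/26988) = 5253/8996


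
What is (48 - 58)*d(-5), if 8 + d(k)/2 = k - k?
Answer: 160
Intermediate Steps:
d(k) = -16 (d(k) = -16 + 2*(k - k) = -16 + 2*0 = -16 + 0 = -16)
(48 - 58)*d(-5) = (48 - 58)*(-16) = -10*(-16) = 160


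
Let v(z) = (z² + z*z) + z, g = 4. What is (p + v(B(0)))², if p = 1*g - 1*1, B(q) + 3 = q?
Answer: 324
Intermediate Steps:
B(q) = -3 + q
v(z) = z + 2*z² (v(z) = (z² + z²) + z = 2*z² + z = z + 2*z²)
p = 3 (p = 1*4 - 1*1 = 4 - 1 = 3)
(p + v(B(0)))² = (3 + (-3 + 0)*(1 + 2*(-3 + 0)))² = (3 - 3*(1 + 2*(-3)))² = (3 - 3*(1 - 6))² = (3 - 3*(-5))² = (3 + 15)² = 18² = 324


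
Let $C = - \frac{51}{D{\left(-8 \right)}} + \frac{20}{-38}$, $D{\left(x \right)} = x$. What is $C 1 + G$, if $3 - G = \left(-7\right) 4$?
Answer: $\frac{5601}{152} \approx 36.849$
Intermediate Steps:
$C = \frac{889}{152}$ ($C = - \frac{51}{-8} + \frac{20}{-38} = \left(-51\right) \left(- \frac{1}{8}\right) + 20 \left(- \frac{1}{38}\right) = \frac{51}{8} - \frac{10}{19} = \frac{889}{152} \approx 5.8487$)
$G = 31$ ($G = 3 - \left(-7\right) 4 = 3 - -28 = 3 + 28 = 31$)
$C 1 + G = \frac{889}{152} \cdot 1 + 31 = \frac{889}{152} + 31 = \frac{5601}{152}$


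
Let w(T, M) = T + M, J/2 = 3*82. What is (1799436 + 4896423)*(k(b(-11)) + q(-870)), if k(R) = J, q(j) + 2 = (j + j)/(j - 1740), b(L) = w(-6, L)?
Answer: 3285434816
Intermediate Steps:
J = 492 (J = 2*(3*82) = 2*246 = 492)
w(T, M) = M + T
b(L) = -6 + L (b(L) = L - 6 = -6 + L)
q(j) = -2 + 2*j/(-1740 + j) (q(j) = -2 + (j + j)/(j - 1740) = -2 + (2*j)/(-1740 + j) = -2 + 2*j/(-1740 + j))
k(R) = 492
(1799436 + 4896423)*(k(b(-11)) + q(-870)) = (1799436 + 4896423)*(492 + 3480/(-1740 - 870)) = 6695859*(492 + 3480/(-2610)) = 6695859*(492 + 3480*(-1/2610)) = 6695859*(492 - 4/3) = 6695859*(1472/3) = 3285434816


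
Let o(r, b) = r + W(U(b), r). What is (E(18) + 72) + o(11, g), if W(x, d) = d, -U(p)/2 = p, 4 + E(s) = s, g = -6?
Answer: 108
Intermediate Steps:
E(s) = -4 + s
U(p) = -2*p
o(r, b) = 2*r (o(r, b) = r + r = 2*r)
(E(18) + 72) + o(11, g) = ((-4 + 18) + 72) + 2*11 = (14 + 72) + 22 = 86 + 22 = 108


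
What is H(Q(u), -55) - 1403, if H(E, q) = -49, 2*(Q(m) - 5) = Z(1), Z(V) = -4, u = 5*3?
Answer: -1452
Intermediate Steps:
u = 15
Q(m) = 3 (Q(m) = 5 + (½)*(-4) = 5 - 2 = 3)
H(Q(u), -55) - 1403 = -49 - 1403 = -1452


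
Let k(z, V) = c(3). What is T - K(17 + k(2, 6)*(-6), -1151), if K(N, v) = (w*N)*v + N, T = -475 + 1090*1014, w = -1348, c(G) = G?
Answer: 2656334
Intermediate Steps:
k(z, V) = 3
T = 1104785 (T = -475 + 1105260 = 1104785)
K(N, v) = N - 1348*N*v (K(N, v) = (-1348*N)*v + N = -1348*N*v + N = N - 1348*N*v)
T - K(17 + k(2, 6)*(-6), -1151) = 1104785 - (17 + 3*(-6))*(1 - 1348*(-1151)) = 1104785 - (17 - 18)*(1 + 1551548) = 1104785 - (-1)*1551549 = 1104785 - 1*(-1551549) = 1104785 + 1551549 = 2656334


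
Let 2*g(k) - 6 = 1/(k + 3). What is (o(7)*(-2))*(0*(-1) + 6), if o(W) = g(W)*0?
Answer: 0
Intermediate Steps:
g(k) = 3 + 1/(2*(3 + k)) (g(k) = 3 + 1/(2*(k + 3)) = 3 + 1/(2*(3 + k)))
o(W) = 0 (o(W) = ((19 + 6*W)/(2*(3 + W)))*0 = 0)
(o(7)*(-2))*(0*(-1) + 6) = (0*(-2))*(0*(-1) + 6) = 0*(0 + 6) = 0*6 = 0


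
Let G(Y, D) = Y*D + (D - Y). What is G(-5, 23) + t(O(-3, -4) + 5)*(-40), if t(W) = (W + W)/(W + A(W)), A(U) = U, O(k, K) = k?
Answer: -127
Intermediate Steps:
G(Y, D) = D - Y + D*Y (G(Y, D) = D*Y + (D - Y) = D - Y + D*Y)
t(W) = 1 (t(W) = (W + W)/(W + W) = (2*W)/((2*W)) = (2*W)*(1/(2*W)) = 1)
G(-5, 23) + t(O(-3, -4) + 5)*(-40) = (23 - 1*(-5) + 23*(-5)) + 1*(-40) = (23 + 5 - 115) - 40 = -87 - 40 = -127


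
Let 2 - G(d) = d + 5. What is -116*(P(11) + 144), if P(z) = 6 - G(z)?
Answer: -19024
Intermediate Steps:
G(d) = -3 - d (G(d) = 2 - (d + 5) = 2 - (5 + d) = 2 + (-5 - d) = -3 - d)
P(z) = 9 + z (P(z) = 6 - (-3 - z) = 6 + (3 + z) = 9 + z)
-116*(P(11) + 144) = -116*((9 + 11) + 144) = -116*(20 + 144) = -116*164 = -19024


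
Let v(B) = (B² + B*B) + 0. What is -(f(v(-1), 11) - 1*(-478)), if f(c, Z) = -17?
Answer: -461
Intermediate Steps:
v(B) = 2*B² (v(B) = (B² + B²) + 0 = 2*B² + 0 = 2*B²)
-(f(v(-1), 11) - 1*(-478)) = -(-17 - 1*(-478)) = -(-17 + 478) = -1*461 = -461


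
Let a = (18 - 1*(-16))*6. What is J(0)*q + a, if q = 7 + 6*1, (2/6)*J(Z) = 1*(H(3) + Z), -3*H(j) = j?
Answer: 165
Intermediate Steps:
H(j) = -j/3
J(Z) = -3 + 3*Z (J(Z) = 3*(1*(-1/3*3 + Z)) = 3*(1*(-1 + Z)) = 3*(-1 + Z) = -3 + 3*Z)
a = 204 (a = (18 + 16)*6 = 34*6 = 204)
q = 13 (q = 7 + 6 = 13)
J(0)*q + a = (-3 + 3*0)*13 + 204 = (-3 + 0)*13 + 204 = -3*13 + 204 = -39 + 204 = 165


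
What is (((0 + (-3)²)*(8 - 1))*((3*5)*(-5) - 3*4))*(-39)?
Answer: 213759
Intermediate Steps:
(((0 + (-3)²)*(8 - 1))*((3*5)*(-5) - 3*4))*(-39) = (((0 + 9)*7)*(15*(-5) - 12))*(-39) = ((9*7)*(-75 - 12))*(-39) = (63*(-87))*(-39) = -5481*(-39) = 213759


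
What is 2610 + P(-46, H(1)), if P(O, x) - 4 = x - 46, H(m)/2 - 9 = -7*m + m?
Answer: 2574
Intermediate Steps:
H(m) = 18 - 12*m (H(m) = 18 + 2*(-7*m + m) = 18 + 2*(-6*m) = 18 - 12*m)
P(O, x) = -42 + x (P(O, x) = 4 + (x - 46) = 4 + (-46 + x) = -42 + x)
2610 + P(-46, H(1)) = 2610 + (-42 + (18 - 12*1)) = 2610 + (-42 + (18 - 12)) = 2610 + (-42 + 6) = 2610 - 36 = 2574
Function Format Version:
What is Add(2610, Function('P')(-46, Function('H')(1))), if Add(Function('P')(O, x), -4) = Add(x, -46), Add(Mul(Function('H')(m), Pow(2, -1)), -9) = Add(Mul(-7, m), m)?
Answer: 2574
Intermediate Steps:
Function('H')(m) = Add(18, Mul(-12, m)) (Function('H')(m) = Add(18, Mul(2, Add(Mul(-7, m), m))) = Add(18, Mul(2, Mul(-6, m))) = Add(18, Mul(-12, m)))
Function('P')(O, x) = Add(-42, x) (Function('P')(O, x) = Add(4, Add(x, -46)) = Add(4, Add(-46, x)) = Add(-42, x))
Add(2610, Function('P')(-46, Function('H')(1))) = Add(2610, Add(-42, Add(18, Mul(-12, 1)))) = Add(2610, Add(-42, Add(18, -12))) = Add(2610, Add(-42, 6)) = Add(2610, -36) = 2574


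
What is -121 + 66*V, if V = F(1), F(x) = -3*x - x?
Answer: -385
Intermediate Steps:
F(x) = -4*x
V = -4 (V = -4*1 = -4)
-121 + 66*V = -121 + 66*(-4) = -121 - 264 = -385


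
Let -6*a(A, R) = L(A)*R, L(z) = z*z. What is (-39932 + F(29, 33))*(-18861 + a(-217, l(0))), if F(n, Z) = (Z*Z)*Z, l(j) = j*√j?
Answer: 75349695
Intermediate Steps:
L(z) = z²
l(j) = j^(3/2)
F(n, Z) = Z³ (F(n, Z) = Z²*Z = Z³)
a(A, R) = -R*A²/6 (a(A, R) = -A²*R/6 = -R*A²/6)
(-39932 + F(29, 33))*(-18861 + a(-217, l(0))) = (-39932 + 33³)*(-18861 - ⅙*0^(3/2)*(-217)²) = (-39932 + 35937)*(-18861 - ⅙*0*47089) = -3995*(-18861 + 0) = -3995*(-18861) = 75349695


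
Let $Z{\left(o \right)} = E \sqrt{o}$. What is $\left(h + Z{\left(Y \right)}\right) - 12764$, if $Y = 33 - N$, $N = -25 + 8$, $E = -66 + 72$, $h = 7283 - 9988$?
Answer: $-15469 + 30 \sqrt{2} \approx -15427.0$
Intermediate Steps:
$h = -2705$
$E = 6$
$N = -17$
$Y = 50$ ($Y = 33 - -17 = 33 + 17 = 50$)
$Z{\left(o \right)} = 6 \sqrt{o}$
$\left(h + Z{\left(Y \right)}\right) - 12764 = \left(-2705 + 6 \sqrt{50}\right) - 12764 = \left(-2705 + 6 \cdot 5 \sqrt{2}\right) - 12764 = \left(-2705 + 30 \sqrt{2}\right) - 12764 = -15469 + 30 \sqrt{2}$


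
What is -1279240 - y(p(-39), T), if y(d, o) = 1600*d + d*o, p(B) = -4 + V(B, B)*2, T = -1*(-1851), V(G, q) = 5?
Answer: -1299946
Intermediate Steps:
T = 1851
p(B) = 6 (p(B) = -4 + 5*2 = -4 + 10 = 6)
-1279240 - y(p(-39), T) = -1279240 - 6*(1600 + 1851) = -1279240 - 6*3451 = -1279240 - 1*20706 = -1279240 - 20706 = -1299946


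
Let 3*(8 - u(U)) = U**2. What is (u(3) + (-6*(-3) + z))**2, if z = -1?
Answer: 484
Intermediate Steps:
u(U) = 8 - U**2/3
(u(3) + (-6*(-3) + z))**2 = ((8 - 1/3*3**2) + (-6*(-3) - 1))**2 = ((8 - 1/3*9) + (18 - 1))**2 = ((8 - 3) + 17)**2 = (5 + 17)**2 = 22**2 = 484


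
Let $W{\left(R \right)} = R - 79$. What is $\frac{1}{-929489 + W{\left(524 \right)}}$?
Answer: $- \frac{1}{929044} \approx -1.0764 \cdot 10^{-6}$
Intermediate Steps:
$W{\left(R \right)} = -79 + R$ ($W{\left(R \right)} = R - 79 = -79 + R$)
$\frac{1}{-929489 + W{\left(524 \right)}} = \frac{1}{-929489 + \left(-79 + 524\right)} = \frac{1}{-929489 + 445} = \frac{1}{-929044} = - \frac{1}{929044}$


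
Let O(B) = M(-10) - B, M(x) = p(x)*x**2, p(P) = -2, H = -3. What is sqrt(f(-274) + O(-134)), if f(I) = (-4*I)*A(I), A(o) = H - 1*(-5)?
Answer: sqrt(2126) ≈ 46.109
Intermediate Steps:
A(o) = 2 (A(o) = -3 - 1*(-5) = -3 + 5 = 2)
M(x) = -2*x**2
f(I) = -8*I (f(I) = -4*I*2 = -8*I)
O(B) = -200 - B (O(B) = -2*(-10)**2 - B = -2*100 - B = -200 - B)
sqrt(f(-274) + O(-134)) = sqrt(-8*(-274) + (-200 - 1*(-134))) = sqrt(2192 + (-200 + 134)) = sqrt(2192 - 66) = sqrt(2126)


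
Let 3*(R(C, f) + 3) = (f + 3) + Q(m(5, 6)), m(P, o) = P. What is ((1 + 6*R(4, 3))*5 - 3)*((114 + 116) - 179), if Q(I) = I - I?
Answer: -1428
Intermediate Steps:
Q(I) = 0
R(C, f) = -2 + f/3 (R(C, f) = -3 + ((f + 3) + 0)/3 = -3 + ((3 + f) + 0)/3 = -3 + (3 + f)/3 = -3 + (1 + f/3) = -2 + f/3)
((1 + 6*R(4, 3))*5 - 3)*((114 + 116) - 179) = ((1 + 6*(-2 + (⅓)*3))*5 - 3)*((114 + 116) - 179) = ((1 + 6*(-2 + 1))*5 - 3)*(230 - 179) = ((1 + 6*(-1))*5 - 3)*51 = ((1 - 6)*5 - 3)*51 = (-5*5 - 3)*51 = (-25 - 3)*51 = -28*51 = -1428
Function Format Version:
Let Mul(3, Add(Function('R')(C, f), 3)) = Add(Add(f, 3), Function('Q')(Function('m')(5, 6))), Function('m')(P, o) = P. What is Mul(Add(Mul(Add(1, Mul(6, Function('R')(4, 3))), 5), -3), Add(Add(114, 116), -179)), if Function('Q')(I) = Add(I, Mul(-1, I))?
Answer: -1428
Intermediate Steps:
Function('Q')(I) = 0
Function('R')(C, f) = Add(-2, Mul(Rational(1, 3), f)) (Function('R')(C, f) = Add(-3, Mul(Rational(1, 3), Add(Add(f, 3), 0))) = Add(-3, Mul(Rational(1, 3), Add(Add(3, f), 0))) = Add(-3, Mul(Rational(1, 3), Add(3, f))) = Add(-3, Add(1, Mul(Rational(1, 3), f))) = Add(-2, Mul(Rational(1, 3), f)))
Mul(Add(Mul(Add(1, Mul(6, Function('R')(4, 3))), 5), -3), Add(Add(114, 116), -179)) = Mul(Add(Mul(Add(1, Mul(6, Add(-2, Mul(Rational(1, 3), 3)))), 5), -3), Add(Add(114, 116), -179)) = Mul(Add(Mul(Add(1, Mul(6, Add(-2, 1))), 5), -3), Add(230, -179)) = Mul(Add(Mul(Add(1, Mul(6, -1)), 5), -3), 51) = Mul(Add(Mul(Add(1, -6), 5), -3), 51) = Mul(Add(Mul(-5, 5), -3), 51) = Mul(Add(-25, -3), 51) = Mul(-28, 51) = -1428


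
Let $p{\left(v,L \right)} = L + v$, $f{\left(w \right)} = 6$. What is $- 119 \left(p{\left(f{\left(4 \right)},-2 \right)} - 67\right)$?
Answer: $7497$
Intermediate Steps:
$- 119 \left(p{\left(f{\left(4 \right)},-2 \right)} - 67\right) = - 119 \left(\left(-2 + 6\right) - 67\right) = - 119 \left(4 - 67\right) = \left(-119\right) \left(-63\right) = 7497$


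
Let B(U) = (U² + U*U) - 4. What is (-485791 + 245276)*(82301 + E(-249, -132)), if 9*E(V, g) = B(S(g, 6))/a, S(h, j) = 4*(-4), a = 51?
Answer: -9085855063505/459 ≈ -1.9795e+10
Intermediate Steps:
S(h, j) = -16
B(U) = -4 + 2*U² (B(U) = (U² + U²) - 4 = 2*U² - 4 = -4 + 2*U²)
E(V, g) = 508/459 (E(V, g) = ((-4 + 2*(-16)²)/51)/9 = ((-4 + 2*256)*(1/51))/9 = ((-4 + 512)*(1/51))/9 = (508*(1/51))/9 = (⅑)*(508/51) = 508/459)
(-485791 + 245276)*(82301 + E(-249, -132)) = (-485791 + 245276)*(82301 + 508/459) = -240515*37776667/459 = -9085855063505/459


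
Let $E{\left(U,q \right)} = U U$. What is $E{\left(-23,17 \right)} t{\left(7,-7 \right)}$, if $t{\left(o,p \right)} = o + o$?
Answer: $7406$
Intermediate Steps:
$E{\left(U,q \right)} = U^{2}$
$t{\left(o,p \right)} = 2 o$
$E{\left(-23,17 \right)} t{\left(7,-7 \right)} = \left(-23\right)^{2} \cdot 2 \cdot 7 = 529 \cdot 14 = 7406$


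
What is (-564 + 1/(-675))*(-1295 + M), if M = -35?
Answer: 101266466/135 ≈ 7.5012e+5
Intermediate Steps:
(-564 + 1/(-675))*(-1295 + M) = (-564 + 1/(-675))*(-1295 - 35) = (-564 - 1/675)*(-1330) = -380701/675*(-1330) = 101266466/135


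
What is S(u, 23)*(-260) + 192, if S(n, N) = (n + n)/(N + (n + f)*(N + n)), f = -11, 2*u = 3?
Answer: 164208/839 ≈ 195.72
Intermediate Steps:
u = 3/2 (u = (½)*3 = 3/2 ≈ 1.5000)
S(n, N) = 2*n/(N + (-11 + n)*(N + n)) (S(n, N) = (n + n)/(N + (n - 11)*(N + n)) = (2*n)/(N + (-11 + n)*(N + n)) = 2*n/(N + (-11 + n)*(N + n)))
S(u, 23)*(-260) + 192 = (2*(3/2)/((3/2)² - 11*3/2 - 10*23 + 23*(3/2)))*(-260) + 192 = (2*(3/2)/(9/4 - 33/2 - 230 + 69/2))*(-260) + 192 = (2*(3/2)/(-839/4))*(-260) + 192 = (2*(3/2)*(-4/839))*(-260) + 192 = -12/839*(-260) + 192 = 3120/839 + 192 = 164208/839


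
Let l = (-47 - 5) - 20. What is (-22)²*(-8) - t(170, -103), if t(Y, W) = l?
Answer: -3800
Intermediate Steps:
l = -72 (l = -52 - 20 = -72)
t(Y, W) = -72
(-22)²*(-8) - t(170, -103) = (-22)²*(-8) - 1*(-72) = 484*(-8) + 72 = -3872 + 72 = -3800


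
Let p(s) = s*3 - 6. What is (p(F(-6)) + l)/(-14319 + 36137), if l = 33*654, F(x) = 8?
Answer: 10800/10909 ≈ 0.99001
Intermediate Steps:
p(s) = -6 + 3*s (p(s) = 3*s - 6 = -6 + 3*s)
l = 21582
(p(F(-6)) + l)/(-14319 + 36137) = ((-6 + 3*8) + 21582)/(-14319 + 36137) = ((-6 + 24) + 21582)/21818 = (18 + 21582)*(1/21818) = 21600*(1/21818) = 10800/10909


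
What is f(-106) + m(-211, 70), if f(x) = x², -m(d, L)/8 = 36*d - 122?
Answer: 72980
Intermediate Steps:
m(d, L) = 976 - 288*d (m(d, L) = -8*(36*d - 122) = -8*(-122 + 36*d) = 976 - 288*d)
f(-106) + m(-211, 70) = (-106)² + (976 - 288*(-211)) = 11236 + (976 + 60768) = 11236 + 61744 = 72980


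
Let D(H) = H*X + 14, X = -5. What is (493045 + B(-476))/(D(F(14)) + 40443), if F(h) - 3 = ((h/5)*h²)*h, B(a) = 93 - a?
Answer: 246807/1013 ≈ 243.64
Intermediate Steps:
F(h) = 3 + h⁴/5 (F(h) = 3 + ((h/5)*h²)*h = 3 + (h³/5)*h = 3 + h⁴/5)
D(H) = 14 - 5*H (D(H) = H*(-5) + 14 = -5*H + 14 = 14 - 5*H)
(493045 + B(-476))/(D(F(14)) + 40443) = (493045 + (93 - 1*(-476)))/((14 - 5*(3 + (⅕)*14⁴)) + 40443) = (493045 + (93 + 476))/((14 - 5*(3 + (⅕)*38416)) + 40443) = (493045 + 569)/((14 - 5*(3 + 38416/5)) + 40443) = 493614/((14 - 5*38431/5) + 40443) = 493614/((14 - 38431) + 40443) = 493614/(-38417 + 40443) = 493614/2026 = 493614*(1/2026) = 246807/1013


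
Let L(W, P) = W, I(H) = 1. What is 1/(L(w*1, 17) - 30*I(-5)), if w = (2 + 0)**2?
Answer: -1/26 ≈ -0.038462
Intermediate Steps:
w = 4 (w = 2**2 = 4)
1/(L(w*1, 17) - 30*I(-5)) = 1/(4*1 - 30*1) = 1/(4 - 30) = 1/(-26) = -1/26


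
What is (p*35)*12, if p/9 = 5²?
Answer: 94500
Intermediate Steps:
p = 225 (p = 9*5² = 9*25 = 225)
(p*35)*12 = (225*35)*12 = 7875*12 = 94500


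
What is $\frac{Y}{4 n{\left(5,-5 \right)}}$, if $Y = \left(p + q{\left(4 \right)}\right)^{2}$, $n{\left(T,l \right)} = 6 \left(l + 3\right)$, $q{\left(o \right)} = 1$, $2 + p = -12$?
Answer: $- \frac{169}{48} \approx -3.5208$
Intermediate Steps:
$p = -14$ ($p = -2 - 12 = -14$)
$n{\left(T,l \right)} = 18 + 6 l$ ($n{\left(T,l \right)} = 6 \left(3 + l\right) = 18 + 6 l$)
$Y = 169$ ($Y = \left(-14 + 1\right)^{2} = \left(-13\right)^{2} = 169$)
$\frac{Y}{4 n{\left(5,-5 \right)}} = \frac{169}{4 \left(18 + 6 \left(-5\right)\right)} = \frac{169}{4 \left(18 - 30\right)} = \frac{169}{4 \left(-12\right)} = \frac{169}{-48} = 169 \left(- \frac{1}{48}\right) = - \frac{169}{48}$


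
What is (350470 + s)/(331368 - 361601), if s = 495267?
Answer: -845737/30233 ≈ -27.974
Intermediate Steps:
(350470 + s)/(331368 - 361601) = (350470 + 495267)/(331368 - 361601) = 845737/(-30233) = 845737*(-1/30233) = -845737/30233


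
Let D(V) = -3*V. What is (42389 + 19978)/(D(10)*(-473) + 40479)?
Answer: 20789/18223 ≈ 1.1408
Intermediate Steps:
(42389 + 19978)/(D(10)*(-473) + 40479) = (42389 + 19978)/(-3*10*(-473) + 40479) = 62367/(-30*(-473) + 40479) = 62367/(14190 + 40479) = 62367/54669 = 62367*(1/54669) = 20789/18223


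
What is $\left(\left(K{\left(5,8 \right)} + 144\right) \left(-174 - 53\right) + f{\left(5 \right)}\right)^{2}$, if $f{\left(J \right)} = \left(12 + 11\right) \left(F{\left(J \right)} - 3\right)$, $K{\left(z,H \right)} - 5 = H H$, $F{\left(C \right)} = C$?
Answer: $2333373025$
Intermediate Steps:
$K{\left(z,H \right)} = 5 + H^{2}$ ($K{\left(z,H \right)} = 5 + H H = 5 + H^{2}$)
$f{\left(J \right)} = -69 + 23 J$ ($f{\left(J \right)} = \left(12 + 11\right) \left(J - 3\right) = 23 \left(-3 + J\right) = -69 + 23 J$)
$\left(\left(K{\left(5,8 \right)} + 144\right) \left(-174 - 53\right) + f{\left(5 \right)}\right)^{2} = \left(\left(\left(5 + 8^{2}\right) + 144\right) \left(-174 - 53\right) + \left(-69 + 23 \cdot 5\right)\right)^{2} = \left(\left(\left(5 + 64\right) + 144\right) \left(-227\right) + \left(-69 + 115\right)\right)^{2} = \left(\left(69 + 144\right) \left(-227\right) + 46\right)^{2} = \left(213 \left(-227\right) + 46\right)^{2} = \left(-48351 + 46\right)^{2} = \left(-48305\right)^{2} = 2333373025$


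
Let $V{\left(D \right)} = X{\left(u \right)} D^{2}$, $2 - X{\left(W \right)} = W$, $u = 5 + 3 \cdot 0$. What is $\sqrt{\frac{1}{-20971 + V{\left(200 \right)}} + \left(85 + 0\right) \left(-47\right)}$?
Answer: $\frac{i \sqrt{79391927390766}}{140971} \approx 63.206 i$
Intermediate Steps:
$u = 5$ ($u = 5 + 0 = 5$)
$X{\left(W \right)} = 2 - W$
$V{\left(D \right)} = - 3 D^{2}$ ($V{\left(D \right)} = \left(2 - 5\right) D^{2} = - 3 D^{2}$)
$\sqrt{\frac{1}{-20971 + V{\left(200 \right)}} + \left(85 + 0\right) \left(-47\right)} = \sqrt{\frac{1}{-20971 - 3 \cdot 200^{2}} + \left(85 + 0\right) \left(-47\right)} = \sqrt{\frac{1}{-20971 - 120000} + 85 \left(-47\right)} = \sqrt{\frac{1}{-20971 - 120000} - 3995} = \sqrt{\frac{1}{-140971} - 3995} = \sqrt{- \frac{1}{140971} - 3995} = \sqrt{- \frac{563179146}{140971}} = \frac{i \sqrt{79391927390766}}{140971}$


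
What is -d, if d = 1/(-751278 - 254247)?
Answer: 1/1005525 ≈ 9.9451e-7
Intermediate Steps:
d = -1/1005525 (d = 1/(-1005525) = -1/1005525 ≈ -9.9451e-7)
-d = -1*(-1/1005525) = 1/1005525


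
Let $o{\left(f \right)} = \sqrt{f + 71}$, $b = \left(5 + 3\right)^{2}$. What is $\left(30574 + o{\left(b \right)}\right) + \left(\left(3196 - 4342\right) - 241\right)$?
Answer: $29187 + 3 \sqrt{15} \approx 29199.0$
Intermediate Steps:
$b = 64$ ($b = 8^{2} = 64$)
$o{\left(f \right)} = \sqrt{71 + f}$
$\left(30574 + o{\left(b \right)}\right) + \left(\left(3196 - 4342\right) - 241\right) = \left(30574 + \sqrt{71 + 64}\right) + \left(\left(3196 - 4342\right) - 241\right) = \left(30574 + \sqrt{135}\right) - 1387 = \left(30574 + 3 \sqrt{15}\right) - 1387 = 29187 + 3 \sqrt{15}$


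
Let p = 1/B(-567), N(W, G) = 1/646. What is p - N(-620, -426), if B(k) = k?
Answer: -1213/366282 ≈ -0.0033117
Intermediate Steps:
N(W, G) = 1/646
p = -1/567 (p = 1/(-567) = -1/567 ≈ -0.0017637)
p - N(-620, -426) = -1/567 - 1*1/646 = -1/567 - 1/646 = -1213/366282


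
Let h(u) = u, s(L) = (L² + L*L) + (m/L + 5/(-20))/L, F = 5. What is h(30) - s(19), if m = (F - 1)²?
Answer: -999293/1444 ≈ -692.03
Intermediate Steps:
m = 16 (m = (5 - 1)² = 4² = 16)
s(L) = 2*L² + (-¼ + 16/L)/L (s(L) = (L² + L*L) + (16/L + 5/(-20))/L = (L² + L²) + (16/L + 5*(-1/20))/L = 2*L² + (16/L - ¼)/L = 2*L² + (-¼ + 16/L)/L)
h(30) - s(19) = 30 - (64 - 1*19 + 8*19⁴)/(4*19²) = 30 - (64 - 19 + 8*130321)/(4*361) = 30 - (64 - 19 + 1042568)/(4*361) = 30 - 1042613/(4*361) = 30 - 1*1042613/1444 = 30 - 1042613/1444 = -999293/1444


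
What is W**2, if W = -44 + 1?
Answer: 1849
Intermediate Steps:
W = -43
W**2 = (-43)**2 = 1849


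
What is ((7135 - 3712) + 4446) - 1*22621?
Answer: -14752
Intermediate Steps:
((7135 - 3712) + 4446) - 1*22621 = (3423 + 4446) - 22621 = 7869 - 22621 = -14752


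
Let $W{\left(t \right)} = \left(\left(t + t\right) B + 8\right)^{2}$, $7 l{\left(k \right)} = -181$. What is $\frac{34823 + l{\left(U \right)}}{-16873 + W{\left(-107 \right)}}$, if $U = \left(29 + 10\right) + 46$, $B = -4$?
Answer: $\frac{243580}{5107361} \approx 0.047692$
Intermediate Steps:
$U = 85$ ($U = 39 + 46 = 85$)
$l{\left(k \right)} = - \frac{181}{7}$ ($l{\left(k \right)} = \frac{1}{7} \left(-181\right) = - \frac{181}{7}$)
$W{\left(t \right)} = \left(8 - 8 t\right)^{2}$ ($W{\left(t \right)} = \left(\left(t + t\right) \left(-4\right) + 8\right)^{2} = \left(2 t \left(-4\right) + 8\right)^{2} = \left(- 8 t + 8\right)^{2} = \left(8 - 8 t\right)^{2}$)
$\frac{34823 + l{\left(U \right)}}{-16873 + W{\left(-107 \right)}} = \frac{34823 - \frac{181}{7}}{-16873 + 64 \left(-1 - 107\right)^{2}} = \frac{243580}{7 \left(-16873 + 64 \left(-108\right)^{2}\right)} = \frac{243580}{7 \left(-16873 + 64 \cdot 11664\right)} = \frac{243580}{7 \left(-16873 + 746496\right)} = \frac{243580}{7 \cdot 729623} = \frac{243580}{7} \cdot \frac{1}{729623} = \frac{243580}{5107361}$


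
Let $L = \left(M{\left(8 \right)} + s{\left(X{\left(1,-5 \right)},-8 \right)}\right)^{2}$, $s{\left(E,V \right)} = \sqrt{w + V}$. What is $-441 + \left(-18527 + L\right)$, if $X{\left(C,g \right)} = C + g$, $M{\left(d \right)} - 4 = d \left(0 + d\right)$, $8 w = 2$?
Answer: $- \frac{57407}{4} + 68 i \sqrt{31} \approx -14352.0 + 378.61 i$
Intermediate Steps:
$w = \frac{1}{4}$ ($w = \frac{1}{8} \cdot 2 = \frac{1}{4} \approx 0.25$)
$M{\left(d \right)} = 4 + d^{2}$ ($M{\left(d \right)} = 4 + d \left(0 + d\right) = 4 + d d = 4 + d^{2}$)
$s{\left(E,V \right)} = \sqrt{\frac{1}{4} + V}$
$L = \left(68 + \frac{i \sqrt{31}}{2}\right)^{2}$ ($L = \left(\left(4 + 8^{2}\right) + \frac{\sqrt{1 + 4 \left(-8\right)}}{2}\right)^{2} = \left(\left(4 + 64\right) + \frac{\sqrt{1 - 32}}{2}\right)^{2} = \left(68 + \frac{\sqrt{-31}}{2}\right)^{2} = \left(68 + \frac{i \sqrt{31}}{2}\right)^{2} \approx 4616.3 + 378.61 i$)
$-441 + \left(-18527 + L\right) = -441 - \left(18527 - \frac{\left(136 + i \sqrt{31}\right)^{2}}{4}\right) = -18968 + \frac{\left(136 + i \sqrt{31}\right)^{2}}{4}$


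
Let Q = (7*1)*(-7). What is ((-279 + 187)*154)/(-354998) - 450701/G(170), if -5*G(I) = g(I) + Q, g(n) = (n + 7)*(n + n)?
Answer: 57202978857/1524741767 ≈ 37.516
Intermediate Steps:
g(n) = 2*n*(7 + n) (g(n) = (7 + n)*(2*n) = 2*n*(7 + n))
Q = -49 (Q = 7*(-7) = -49)
G(I) = 49/5 - 2*I*(7 + I)/5 (G(I) = -(2*I*(7 + I) - 49)/5 = -(-49 + 2*I*(7 + I))/5 = 49/5 - 2*I*(7 + I)/5)
((-279 + 187)*154)/(-354998) - 450701/G(170) = ((-279 + 187)*154)/(-354998) - 450701/(49/5 - 2/5*170*(7 + 170)) = -92*154*(-1/354998) - 450701/(49/5 - 2/5*170*177) = -14168*(-1/354998) - 450701/(49/5 - 12036) = 1012/25357 - 450701/(-60131/5) = 1012/25357 - 450701*(-5/60131) = 1012/25357 + 2253505/60131 = 57202978857/1524741767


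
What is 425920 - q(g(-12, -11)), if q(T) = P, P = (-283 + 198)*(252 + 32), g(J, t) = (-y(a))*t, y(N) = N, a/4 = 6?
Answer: 450060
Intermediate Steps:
a = 24 (a = 4*6 = 24)
g(J, t) = -24*t (g(J, t) = (-1*24)*t = -24*t)
P = -24140 (P = -85*284 = -24140)
q(T) = -24140
425920 - q(g(-12, -11)) = 425920 - 1*(-24140) = 425920 + 24140 = 450060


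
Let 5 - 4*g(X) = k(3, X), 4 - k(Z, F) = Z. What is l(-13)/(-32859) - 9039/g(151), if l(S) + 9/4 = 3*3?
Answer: -44001853/4868 ≈ -9039.0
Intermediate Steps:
k(Z, F) = 4 - Z
g(X) = 1 (g(X) = 5/4 - (4 - 1*3)/4 = 5/4 - (4 - 3)/4 = 5/4 - ¼*1 = 5/4 - ¼ = 1)
l(S) = 27/4 (l(S) = -9/4 + 3*3 = -9/4 + 9 = 27/4)
l(-13)/(-32859) - 9039/g(151) = (27/4)/(-32859) - 9039/1 = (27/4)*(-1/32859) - 9039*1 = -1/4868 - 9039 = -44001853/4868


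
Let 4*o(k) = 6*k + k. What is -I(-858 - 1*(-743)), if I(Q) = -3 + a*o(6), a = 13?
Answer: -267/2 ≈ -133.50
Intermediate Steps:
o(k) = 7*k/4 (o(k) = (6*k + k)/4 = (7*k)/4 = 7*k/4)
I(Q) = 267/2 (I(Q) = -3 + 13*((7/4)*6) = -3 + 13*(21/2) = -3 + 273/2 = 267/2)
-I(-858 - 1*(-743)) = -1*267/2 = -267/2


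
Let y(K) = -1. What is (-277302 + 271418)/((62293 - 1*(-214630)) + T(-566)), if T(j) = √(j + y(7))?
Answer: -407353733/19171587124 + 13239*I*√7/19171587124 ≈ -0.021248 + 1.827e-6*I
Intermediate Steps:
T(j) = √(-1 + j) (T(j) = √(j - 1) = √(-1 + j))
(-277302 + 271418)/((62293 - 1*(-214630)) + T(-566)) = (-277302 + 271418)/((62293 - 1*(-214630)) + √(-1 - 566)) = -5884/((62293 + 214630) + √(-567)) = -5884/(276923 + 9*I*√7)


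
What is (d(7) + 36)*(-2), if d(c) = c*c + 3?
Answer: -176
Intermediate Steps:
d(c) = 3 + c² (d(c) = c² + 3 = 3 + c²)
(d(7) + 36)*(-2) = ((3 + 7²) + 36)*(-2) = ((3 + 49) + 36)*(-2) = (52 + 36)*(-2) = 88*(-2) = -176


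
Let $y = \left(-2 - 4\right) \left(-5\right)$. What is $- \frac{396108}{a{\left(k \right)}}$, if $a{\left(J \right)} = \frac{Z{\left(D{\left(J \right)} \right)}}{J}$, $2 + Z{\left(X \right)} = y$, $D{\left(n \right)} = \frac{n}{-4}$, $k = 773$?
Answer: $- \frac{76547871}{7} \approx -1.0935 \cdot 10^{7}$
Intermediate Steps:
$y = 30$ ($y = \left(-6\right) \left(-5\right) = 30$)
$D{\left(n \right)} = - \frac{n}{4}$ ($D{\left(n \right)} = n \left(- \frac{1}{4}\right) = - \frac{n}{4}$)
$Z{\left(X \right)} = 28$ ($Z{\left(X \right)} = -2 + 30 = 28$)
$a{\left(J \right)} = \frac{28}{J}$
$- \frac{396108}{a{\left(k \right)}} = - \frac{396108}{28 \cdot \frac{1}{773}} = - \frac{396108}{\frac{28}{773}} = \left(-396108\right) \frac{773}{28} = - \frac{76547871}{7}$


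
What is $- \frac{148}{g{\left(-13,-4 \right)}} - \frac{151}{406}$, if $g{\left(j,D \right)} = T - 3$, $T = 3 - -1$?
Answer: $- \frac{60239}{406} \approx -148.37$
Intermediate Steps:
$T = 4$ ($T = 3 + 1 = 4$)
$g{\left(j,D \right)} = 1$ ($g{\left(j,D \right)} = 4 - 3 = 1$)
$- \frac{148}{g{\left(-13,-4 \right)}} - \frac{151}{406} = - \frac{148}{1} - \frac{151}{406} = \left(-148\right) 1 - \frac{151}{406} = -148 - \frac{151}{406} = - \frac{60239}{406}$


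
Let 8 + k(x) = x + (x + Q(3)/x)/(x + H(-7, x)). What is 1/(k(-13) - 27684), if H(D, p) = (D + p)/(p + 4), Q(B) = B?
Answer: -1261/34934457 ≈ -3.6096e-5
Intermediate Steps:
H(D, p) = (D + p)/(4 + p)
k(x) = -8 + x + (x + 3/x)/(x + (-7 + x)/(4 + x)) (k(x) = -8 + (x + (x + 3/x)/(x + (-7 + x)/(4 + x))) = -8 + x + (x + 3/x)/(x + (-7 + x)/(4 + x)))
1/(k(-13) - 27684) = 1/((12 + (-13)⁴ - 43*(-13)² - 2*(-13)³ + 59*(-13))/((-13)*(-7 + (-13)² + 5*(-13))) - 27684) = 1/(-(12 + 28561 - 43*169 - 2*(-2197) - 767)/(13*(-7 + 169 - 65)) - 27684) = 1/(-1/13*(12 + 28561 - 7267 + 4394 - 767)/97 - 27684) = 1/(-1/13*1/97*24933 - 27684) = 1/(-24933/1261 - 27684) = 1/(-34934457/1261) = -1261/34934457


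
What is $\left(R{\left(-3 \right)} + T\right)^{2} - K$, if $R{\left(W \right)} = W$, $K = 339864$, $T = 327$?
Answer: $-234888$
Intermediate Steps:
$\left(R{\left(-3 \right)} + T\right)^{2} - K = \left(-3 + 327\right)^{2} - 339864 = 324^{2} - 339864 = 104976 - 339864 = -234888$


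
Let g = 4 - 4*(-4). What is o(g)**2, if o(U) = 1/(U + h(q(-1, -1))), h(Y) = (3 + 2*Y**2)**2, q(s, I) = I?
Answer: 1/2025 ≈ 0.00049383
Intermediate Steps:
g = 20 (g = 4 + 16 = 20)
o(U) = 1/(25 + U) (o(U) = 1/(U + (3 + 2*(-1)**2)**2) = 1/(U + (3 + 2*1)**2) = 1/(U + (3 + 2)**2) = 1/(U + 5**2) = 1/(U + 25) = 1/(25 + U))
o(g)**2 = (1/(25 + 20))**2 = (1/45)**2 = 1/2025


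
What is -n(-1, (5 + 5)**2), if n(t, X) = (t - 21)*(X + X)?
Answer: 4400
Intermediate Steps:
n(t, X) = 2*X*(-21 + t) (n(t, X) = (-21 + t)*(2*X) = 2*X*(-21 + t))
-n(-1, (5 + 5)**2) = -2*(5 + 5)**2*(-21 - 1) = -2*10**2*(-22) = -2*100*(-22) = -1*(-4400) = 4400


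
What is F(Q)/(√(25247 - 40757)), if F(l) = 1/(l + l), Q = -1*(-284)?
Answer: -I*√15510/8809680 ≈ -1.4137e-5*I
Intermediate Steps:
Q = 284
F(l) = 1/(2*l)
F(Q)/(√(25247 - 40757)) = ((½)/284)/(√(25247 - 40757)) = ((½)*(1/284))/(√(-15510)) = 1/(568*((I*√15510))) = (-I*√15510/15510)/568 = -I*√15510/8809680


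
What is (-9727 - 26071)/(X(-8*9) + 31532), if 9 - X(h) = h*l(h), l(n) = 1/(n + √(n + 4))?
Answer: -211781157218/186590883311 - 184104*I*√17/186590883311 ≈ -1.135 - 4.0682e-6*I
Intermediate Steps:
l(n) = 1/(n + √(4 + n))
X(h) = 9 - h/(h + √(4 + h))
(-9727 - 26071)/(X(-8*9) + 31532) = (-9727 - 26071)/((9 - (-8*9)/(-8*9 + √(4 - 8*9))) + 31532) = -35798/((9 - 1*(-72)/(-72 + √(4 - 72))) + 31532) = -35798/((9 - 1*(-72)/(-72 + √(-68))) + 31532) = -35798/((9 - 1*(-72)/(-72 + 2*I*√17)) + 31532) = -35798/((9 + 72/(-72 + 2*I*√17)) + 31532) = -35798/(31541 + 72/(-72 + 2*I*√17))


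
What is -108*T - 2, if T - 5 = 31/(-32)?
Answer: -3499/8 ≈ -437.38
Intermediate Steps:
T = 129/32 (T = 5 + 31/(-32) = 5 + 31*(-1/32) = 5 - 31/32 = 129/32 ≈ 4.0313)
-108*T - 2 = -108*129/32 - 2 = -3483/8 - 2 = -3499/8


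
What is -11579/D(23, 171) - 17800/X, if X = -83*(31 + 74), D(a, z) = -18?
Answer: 6748759/10458 ≈ 645.32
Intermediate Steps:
X = -8715 (X = -83*105 = -8715)
-11579/D(23, 171) - 17800/X = -11579/(-18) - 17800/(-8715) = -11579*(-1/18) - 17800*(-1/8715) = 11579/18 + 3560/1743 = 6748759/10458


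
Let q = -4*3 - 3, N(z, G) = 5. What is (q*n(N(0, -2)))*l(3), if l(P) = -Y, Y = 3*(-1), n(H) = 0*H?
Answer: 0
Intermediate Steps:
n(H) = 0
Y = -3
q = -15 (q = -12 - 3 = -15)
l(P) = 3 (l(P) = -1*(-3) = 3)
(q*n(N(0, -2)))*l(3) = -15*0*3 = 0*3 = 0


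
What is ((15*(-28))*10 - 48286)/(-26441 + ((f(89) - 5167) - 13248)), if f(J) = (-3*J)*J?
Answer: 52486/68619 ≈ 0.76489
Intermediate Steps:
f(J) = -3*J**2
((15*(-28))*10 - 48286)/(-26441 + ((f(89) - 5167) - 13248)) = ((15*(-28))*10 - 48286)/(-26441 + ((-3*89**2 - 5167) - 13248)) = (-420*10 - 48286)/(-26441 + ((-3*7921 - 5167) - 13248)) = (-4200 - 48286)/(-26441 + ((-23763 - 5167) - 13248)) = -52486/(-26441 + (-28930 - 13248)) = -52486/(-26441 - 42178) = -52486/(-68619) = -52486*(-1/68619) = 52486/68619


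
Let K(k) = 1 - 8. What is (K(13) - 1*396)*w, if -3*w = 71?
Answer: 28613/3 ≈ 9537.7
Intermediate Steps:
K(k) = -7
w = -71/3 (w = -⅓*71 = -71/3 ≈ -23.667)
(K(13) - 1*396)*w = (-7 - 1*396)*(-71/3) = (-7 - 396)*(-71/3) = -403*(-71/3) = 28613/3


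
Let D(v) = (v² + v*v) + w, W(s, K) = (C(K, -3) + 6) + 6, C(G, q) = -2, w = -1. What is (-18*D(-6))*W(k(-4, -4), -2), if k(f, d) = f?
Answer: -12780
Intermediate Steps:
W(s, K) = 10 (W(s, K) = (-2 + 6) + 6 = 4 + 6 = 10)
D(v) = -1 + 2*v² (D(v) = (v² + v*v) - 1 = (v² + v²) - 1 = 2*v² - 1 = -1 + 2*v²)
(-18*D(-6))*W(k(-4, -4), -2) = -18*(-1 + 2*(-6)²)*10 = -18*(-1 + 2*36)*10 = -18*(-1 + 72)*10 = -18*71*10 = -1278*10 = -12780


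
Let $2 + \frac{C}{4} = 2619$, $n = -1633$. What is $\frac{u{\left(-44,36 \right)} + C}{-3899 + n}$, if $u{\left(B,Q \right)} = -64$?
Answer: $- \frac{867}{461} \approx -1.8807$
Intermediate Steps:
$C = 10468$ ($C = -8 + 4 \cdot 2619 = -8 + 10476 = 10468$)
$\frac{u{\left(-44,36 \right)} + C}{-3899 + n} = \frac{-64 + 10468}{-3899 - 1633} = \frac{10404}{-5532} = 10404 \left(- \frac{1}{5532}\right) = - \frac{867}{461}$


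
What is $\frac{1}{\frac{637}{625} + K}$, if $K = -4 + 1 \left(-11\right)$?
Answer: $- \frac{625}{8738} \approx -0.071527$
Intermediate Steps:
$K = -15$ ($K = -4 - 11 = -15$)
$\frac{1}{\frac{637}{625} + K} = \frac{1}{\frac{637}{625} - 15} = \frac{1}{- \frac{8738}{625}} = - \frac{625}{8738}$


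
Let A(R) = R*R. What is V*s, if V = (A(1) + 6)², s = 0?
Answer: 0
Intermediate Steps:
A(R) = R²
V = 49 (V = (1² + 6)² = (1 + 6)² = 7² = 49)
V*s = 49*0 = 0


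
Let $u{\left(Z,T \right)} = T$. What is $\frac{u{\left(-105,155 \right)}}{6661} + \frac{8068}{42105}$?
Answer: $\frac{60267223}{280461405} \approx 0.21489$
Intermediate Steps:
$\frac{u{\left(-105,155 \right)}}{6661} + \frac{8068}{42105} = \frac{155}{6661} + \frac{8068}{42105} = \frac{60267223}{280461405}$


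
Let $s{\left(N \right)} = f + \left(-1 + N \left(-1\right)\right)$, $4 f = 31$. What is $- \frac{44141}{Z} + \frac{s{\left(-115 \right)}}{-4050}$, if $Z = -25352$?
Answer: $\frac{43921111}{25668900} \approx 1.7111$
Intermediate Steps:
$f = \frac{31}{4}$ ($f = \frac{1}{4} \cdot 31 = \frac{31}{4} \approx 7.75$)
$s{\left(N \right)} = \frac{27}{4} - N$ ($s{\left(N \right)} = \frac{31}{4} + \left(-1 + N \left(-1\right)\right) = \frac{31}{4} - \left(1 + N\right) = \frac{27}{4} - N$)
$- \frac{44141}{Z} + \frac{s{\left(-115 \right)}}{-4050} = - \frac{44141}{-25352} + \frac{\frac{27}{4} - -115}{-4050} = \left(-44141\right) \left(- \frac{1}{25352}\right) + \left(\frac{27}{4} + 115\right) \left(- \frac{1}{4050}\right) = \frac{44141}{25352} + \frac{487}{4} \left(- \frac{1}{4050}\right) = \frac{44141}{25352} - \frac{487}{16200} = \frac{43921111}{25668900}$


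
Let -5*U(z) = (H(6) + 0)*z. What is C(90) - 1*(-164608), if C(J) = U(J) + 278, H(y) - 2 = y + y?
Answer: 164634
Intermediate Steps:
H(y) = 2 + 2*y (H(y) = 2 + (y + y) = 2 + 2*y)
U(z) = -14*z/5 (U(z) = -((2 + 2*6) + 0)*z/5 = -((2 + 12) + 0)*z/5 = -(14 + 0)*z/5 = -14*z/5)
C(J) = 278 - 14*J/5 (C(J) = -14*J/5 + 278 = 278 - 14*J/5)
C(90) - 1*(-164608) = (278 - 14/5*90) - 1*(-164608) = (278 - 252) + 164608 = 26 + 164608 = 164634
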